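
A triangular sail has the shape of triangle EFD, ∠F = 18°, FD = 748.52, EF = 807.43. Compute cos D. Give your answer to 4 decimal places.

-0.0775

By the law of cosines, DE² = EF² + FD² − 2·EF·FD·cos F = 62631, so DE ≈ 250.26.
Law of cosines again: cos D = (FD² + DE² − EF²)/(2·FD·DE) ≈ -0.07749, so ∠D ≈ 94.44°.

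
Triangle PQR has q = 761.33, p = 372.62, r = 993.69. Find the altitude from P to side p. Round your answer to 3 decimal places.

Semiperimeter s = (372.62 + 761.33 + 993.69)/2 = 1063.8.
Heron's formula: area = √(1063.8·691.2·302.49·70.13) ≈ 1.2489e+05.
The altitude from P has length 2·area/p ≈ 670.36.

h_P ≈ 670.359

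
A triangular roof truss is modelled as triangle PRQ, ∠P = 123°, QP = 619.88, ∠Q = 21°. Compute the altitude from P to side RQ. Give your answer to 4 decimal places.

The third angle is ∠R = 180° − ∠Q − ∠P = 36.00°.
Law of sines: RQ = QP·sin P/sin R ≈ 884.46.
Law of sines: PR = QP·sin Q/sin R ≈ 377.94.
Area = ½·QP·RQ·sin Q ≈ 98240.
The altitude from P has length 2·area/RQ ≈ 222.15.

h_P ≈ 222.1451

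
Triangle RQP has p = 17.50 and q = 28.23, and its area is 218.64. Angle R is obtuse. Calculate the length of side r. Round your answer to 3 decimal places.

39.534

From area = ½·q·p·sin R, we get sin R = 2·area/(q·p) ≈ 0.88514.
Taking the obtuse solution, ∠R ≈ 117.73°.
Law of cosines then gives r ≈ 39.534.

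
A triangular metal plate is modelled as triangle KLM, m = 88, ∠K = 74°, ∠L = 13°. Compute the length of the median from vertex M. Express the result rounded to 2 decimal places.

42.99

The third angle is ∠M = 180° − ∠K − ∠L = 93.00°.
Law of sines: k = m·sin K/sin M ≈ 84.707.
Law of sines: l = m·sin L/sin M ≈ 19.823.
Median from M: ½√(2·k² + 2·l² − m²) ≈ 42.99.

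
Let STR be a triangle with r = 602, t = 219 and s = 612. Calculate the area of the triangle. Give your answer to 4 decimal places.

65307.8713

Semiperimeter p = (612 + 219 + 602)/2 = 716.5.
Heron's formula: area = √(716.5·104.5·497.5·114.5) ≈ 65308.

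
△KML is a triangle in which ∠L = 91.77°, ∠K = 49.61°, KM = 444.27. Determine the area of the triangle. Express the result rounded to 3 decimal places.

area ≈ 46937.301

The third angle is ∠M = 180° − ∠L − ∠K = 38.62°.
Law of sines: ML = KM·sin K/sin L ≈ 338.54.
Law of sines: LK = KM·sin M/sin L ≈ 277.42.
Area = ½·KM·ML·sin M ≈ 46937.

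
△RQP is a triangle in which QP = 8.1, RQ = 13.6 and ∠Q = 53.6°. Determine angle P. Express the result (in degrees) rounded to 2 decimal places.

89.85

By the law of cosines, PR² = RQ² + QP² − 2·RQ·QP·cos Q = 119.83, so PR ≈ 10.947.
Law of cosines again: cos P = (QP² + PR² − RQ²)/(2·QP·PR) ≈ 0.00270, so ∠P ≈ 89.85°.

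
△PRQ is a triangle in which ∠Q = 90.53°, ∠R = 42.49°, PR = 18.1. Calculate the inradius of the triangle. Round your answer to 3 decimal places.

The third angle is ∠P = 180° − ∠R − ∠Q = 46.98°.
Law of sines: RQ = PR·sin P/sin Q ≈ 13.234.
Law of sines: QP = PR·sin R/sin Q ≈ 12.226.
Area = ½·PR·RQ·sin R ≈ 80.897.
Semiperimeter s = (13.234+12.226+18.1)/2 = 21.78.
Inradius = area/s = 80.897/21.78 ≈ 3.7143.

3.714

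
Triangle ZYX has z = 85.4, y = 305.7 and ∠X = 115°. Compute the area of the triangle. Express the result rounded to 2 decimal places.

Area = ½·z·y·sin X ≈ 11830.

11830.39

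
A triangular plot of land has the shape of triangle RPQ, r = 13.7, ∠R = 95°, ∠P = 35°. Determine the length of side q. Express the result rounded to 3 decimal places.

10.535

The third angle is ∠Q = 180° − ∠R − ∠P = 50.00°.
Law of sines: q = r·sin Q/sin R ≈ 10.535.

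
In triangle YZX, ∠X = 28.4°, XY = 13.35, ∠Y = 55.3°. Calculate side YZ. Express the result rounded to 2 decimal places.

The third angle is ∠Z = 180° − ∠X − ∠Y = 96.30°.
Law of sines: YZ = XY·sin X/sin Z ≈ 6.3882.

6.39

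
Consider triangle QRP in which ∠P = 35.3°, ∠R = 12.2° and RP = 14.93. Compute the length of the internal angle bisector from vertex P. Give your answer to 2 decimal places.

t_P ≈ 6.34

The third angle is ∠Q = 180° − ∠R − ∠P = 132.50°.
Law of sines: PQ = RP·sin R/sin Q ≈ 4.2794.
Law of sines: QR = RP·sin P/sin Q ≈ 11.702.
The bisector from P has length 2·RP·PQ·cos(∠P/2)/(RP+PQ) ≈ 6.3389.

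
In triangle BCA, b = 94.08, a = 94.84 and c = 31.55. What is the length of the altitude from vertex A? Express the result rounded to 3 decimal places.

30.973

Semiperimeter s = (94.08 + 31.55 + 94.84)/2 = 110.23.
Heron's formula: area = √(110.23·16.155·78.685·15.395) ≈ 1468.8.
The altitude from A has length 2·area/a ≈ 30.973.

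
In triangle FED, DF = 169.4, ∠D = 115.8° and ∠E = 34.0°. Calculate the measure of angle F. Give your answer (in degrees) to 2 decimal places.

The third angle is ∠F = 180° − ∠E − ∠D = 30.20°.

30.20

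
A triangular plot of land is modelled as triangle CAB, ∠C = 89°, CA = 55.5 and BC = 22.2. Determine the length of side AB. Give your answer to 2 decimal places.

By the law of cosines, AB² = BC² + CA² − 2·BC·CA·cos C = 3530.1, so AB ≈ 59.415.

59.41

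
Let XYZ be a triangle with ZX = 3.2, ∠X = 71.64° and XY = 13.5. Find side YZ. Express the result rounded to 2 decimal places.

12.86

By the law of cosines, YZ² = ZX² + XY² − 2·ZX·XY·cos X = 165.28, so YZ ≈ 12.856.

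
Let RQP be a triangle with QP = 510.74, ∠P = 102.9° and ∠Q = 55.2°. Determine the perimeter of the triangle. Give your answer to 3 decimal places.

The third angle is ∠R = 180° − ∠Q − ∠P = 21.90°.
Law of sines: PR = QP·sin Q/sin R ≈ 1124.4.
Law of sines: RQ = QP·sin P/sin R ≈ 1334.8.
Semiperimeter s = (510.74+1124.4+1334.8)/2 = 1485.
Perimeter = 510.74 + 1124.4 + 1334.8 = 2969.9.

perimeter ≈ 2969.918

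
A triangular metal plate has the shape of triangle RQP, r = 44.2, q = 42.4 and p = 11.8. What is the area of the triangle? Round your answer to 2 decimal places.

area ≈ 250.13

Semiperimeter s = (44.2 + 42.4 + 11.8)/2 = 49.2.
Heron's formula: area = √(49.2·5·6.8·37.4) ≈ 250.13.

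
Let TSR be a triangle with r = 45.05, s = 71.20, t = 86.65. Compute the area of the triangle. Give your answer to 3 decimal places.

Semiperimeter p = (86.65 + 71.2 + 45.05)/2 = 101.45.
Heron's formula: area = √(101.45·14.8·30.25·56.4) ≈ 1600.5.

area ≈ 1600.513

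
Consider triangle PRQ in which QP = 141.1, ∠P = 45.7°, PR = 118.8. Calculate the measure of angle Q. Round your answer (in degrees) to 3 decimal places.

55.641

By the law of cosines, RQ² = QP² + PR² − 2·QP·PR·cos P = 10608, so RQ ≈ 103.
Law of cosines again: cos Q = (RQ² + QP² − PR²)/(2·RQ·QP) ≈ 0.56438, so ∠Q ≈ 55.64°.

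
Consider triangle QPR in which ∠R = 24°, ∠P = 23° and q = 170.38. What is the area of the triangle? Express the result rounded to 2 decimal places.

The third angle is ∠Q = 180° − ∠P − ∠R = 133.00°.
Law of sines: p = q·sin P/sin Q ≈ 91.027.
Law of sines: r = q·sin R/sin Q ≈ 94.756.
Area = ½·q·p·sin R ≈ 3154.1.

area ≈ 3154.07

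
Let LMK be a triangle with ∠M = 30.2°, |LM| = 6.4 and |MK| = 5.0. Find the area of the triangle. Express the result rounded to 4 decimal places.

Area = ½·|LM|·|MK|·sin M ≈ 8.0483.

8.0483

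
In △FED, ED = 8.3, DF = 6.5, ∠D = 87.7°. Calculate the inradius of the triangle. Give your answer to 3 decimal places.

By the law of cosines, FE² = ED² + DF² − 2·ED·DF·cos D = 106.81, so FE ≈ 10.335.
Area = ½·ED·DF·sin D ≈ 26.953.
Semiperimeter s = (8.3+6.5+10.335)/2 = 12.567.
Inradius = area/s = 26.953/12.567 ≈ 2.1447.

r ≈ 2.145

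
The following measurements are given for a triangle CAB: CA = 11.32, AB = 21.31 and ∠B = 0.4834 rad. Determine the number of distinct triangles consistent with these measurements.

AB·sin B = 21.31·sin(0.4834 rad) ≈ 9.905.
Since AB sin B < CA < AB (9.905 < 11.32 < 21.31), two triangles exist.

2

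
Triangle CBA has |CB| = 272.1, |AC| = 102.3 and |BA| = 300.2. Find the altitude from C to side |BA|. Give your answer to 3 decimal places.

Semiperimeter s = (300.2 + 102.3 + 272.1)/2 = 337.3.
Heron's formula: area = √(337.3·37.1·235·65.2) ≈ 13847.
The altitude from C has length 2·area/|BA| ≈ 92.251.

92.251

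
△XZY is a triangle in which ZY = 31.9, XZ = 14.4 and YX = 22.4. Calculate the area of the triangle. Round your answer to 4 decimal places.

141.6452

Semiperimeter s = (31.9 + 22.4 + 14.4)/2 = 34.35.
Heron's formula: area = √(34.35·2.45·11.95·19.95) ≈ 141.65.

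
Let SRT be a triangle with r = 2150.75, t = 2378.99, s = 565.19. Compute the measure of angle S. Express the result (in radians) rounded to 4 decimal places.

By the law of cosines, cos S = (r² + t² − s²) / (2·r·t) ≈ 0.97387, so ∠S ≈ 0.2291 rad.

0.2291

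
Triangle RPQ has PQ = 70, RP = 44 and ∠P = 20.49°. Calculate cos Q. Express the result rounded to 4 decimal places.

By the law of cosines, QR² = RP² + PQ² − 2·RP·PQ·cos P = 1065.7, so QR ≈ 32.645.
Law of cosines again: cos Q = (PQ² + QR² − RP²)/(2·PQ·QR) ≈ 0.88171, so ∠Q ≈ 28.15°.

cos Q ≈ 0.8817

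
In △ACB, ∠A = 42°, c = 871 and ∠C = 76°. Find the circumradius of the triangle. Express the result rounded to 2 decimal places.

The third angle is ∠B = 180° − ∠A − ∠C = 62.00°.
Law of sines: a = c·sin A/sin C ≈ 600.65.
Law of sines: b = c·sin B/sin C ≈ 792.59.
Circumradius = c/(2 sin C) ≈ 448.83.

448.83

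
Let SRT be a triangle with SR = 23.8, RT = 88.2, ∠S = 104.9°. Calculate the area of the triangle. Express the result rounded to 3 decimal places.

Law of sines: sin T = SR·sin S/RT ≈ 0.26077.
Since RT ≥ SR, only the acute value applies: ∠T ≈ 15.12°.
Then ∠R = 180° − ∠S − ∠T ≈ 59.98°.
Law of sines gives TS = RT·sin R/sin S ≈ 79.029.
Area = ½·RT·SR·sin R ≈ 908.82.

908.820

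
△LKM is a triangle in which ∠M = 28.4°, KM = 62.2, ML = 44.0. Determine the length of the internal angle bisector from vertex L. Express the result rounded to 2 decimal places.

By the law of cosines, LK² = KM² + ML² − 2·KM·ML·cos M = 990, so LK ≈ 31.464.
Law of cosines again: cos L = (ML² + LK² − KM²)/(2·ML·LK) ≈ -0.34052, so ∠L ≈ 109.91°.
The bisector from L has length 2·ML·LK·cos(∠L/2)/(ML+LK) ≈ 21.069.

t_L ≈ 21.07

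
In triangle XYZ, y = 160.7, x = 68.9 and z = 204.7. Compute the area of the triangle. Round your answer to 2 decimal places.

4756.57

Semiperimeter s = (68.9 + 160.7 + 204.7)/2 = 217.15.
Heron's formula: area = √(217.15·148.25·56.45·12.45) ≈ 4756.6.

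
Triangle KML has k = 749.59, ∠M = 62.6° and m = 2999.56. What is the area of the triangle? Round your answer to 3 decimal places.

1088010.029

Law of sines: sin K = k·sin M/m ≈ 0.22187.
Since m ≥ k, only the acute value applies: ∠K ≈ 12.82°.
Then ∠L = 180° − ∠M − ∠K ≈ 104.58°.
Law of sines gives l = m·sin L/sin M ≈ 3269.8.
Area = ½·m·k·sin L ≈ 1.088e+06.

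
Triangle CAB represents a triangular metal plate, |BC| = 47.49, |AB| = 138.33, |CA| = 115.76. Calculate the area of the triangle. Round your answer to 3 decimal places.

2607.447

Semiperimeter s = (138.33 + 47.49 + 115.76)/2 = 150.79.
Heron's formula: area = √(150.79·12.46·103.3·35.03) ≈ 2607.4.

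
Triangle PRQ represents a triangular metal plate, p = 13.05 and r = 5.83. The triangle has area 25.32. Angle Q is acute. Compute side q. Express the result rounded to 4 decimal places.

9.5253

From area = ½·p·r·sin Q, we get sin Q = 2·area/(p·r) ≈ 0.66560.
Taking the acute solution, ∠Q ≈ 41.73°.
Law of cosines then gives q ≈ 9.5253.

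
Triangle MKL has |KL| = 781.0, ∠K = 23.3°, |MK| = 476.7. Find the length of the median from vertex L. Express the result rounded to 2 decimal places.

m_L ≈ 569.94

By the law of cosines, |LM|² = |MK|² + |KL|² − 2·|MK|·|KL|·cos K = 1.5332e+05, so |LM| ≈ 391.57.
Median from L: ½√(2·|KL|² + 2·|LM|² − |MK|²) ≈ 569.94.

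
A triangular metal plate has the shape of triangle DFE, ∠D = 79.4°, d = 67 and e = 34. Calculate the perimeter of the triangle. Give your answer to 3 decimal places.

perimeter ≈ 165.324

Law of sines: sin E = e·sin D/d ≈ 0.49880.
Since d ≥ e, only the acute value applies: ∠E ≈ 29.92°.
Then ∠F = 180° − ∠D − ∠E ≈ 70.68°.
Law of sines gives f = d·sin F/sin D ≈ 64.324.
Semiperimeter s = (67+64.324+34)/2 = 82.662.
Perimeter = 67 + 64.324 + 34 = 165.32.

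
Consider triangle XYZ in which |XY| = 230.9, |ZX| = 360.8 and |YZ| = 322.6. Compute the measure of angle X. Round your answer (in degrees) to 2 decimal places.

By the law of cosines, cos X = (|ZX|² + |XY|² − |YZ|²) / (2·|ZX|·|XY|) ≈ 0.47666, so ∠X ≈ 61.53°.

∠X ≈ 61.53°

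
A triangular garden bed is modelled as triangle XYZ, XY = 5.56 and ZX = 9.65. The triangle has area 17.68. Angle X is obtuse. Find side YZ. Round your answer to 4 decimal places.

14.3089

From area = ½·ZX·XY·sin X, we get sin X = 2·area/(ZX·XY) ≈ 0.65904.
Taking the obtuse solution, ∠X ≈ 2.4221 rad.
Law of cosines then gives YZ ≈ 14.309.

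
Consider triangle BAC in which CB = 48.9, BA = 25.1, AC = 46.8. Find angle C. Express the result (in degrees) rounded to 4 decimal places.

By the law of cosines, cos C = (AC² + CB² − BA²) / (2·AC·CB) ≈ 0.86332, so ∠C ≈ 30.31°.

30.3088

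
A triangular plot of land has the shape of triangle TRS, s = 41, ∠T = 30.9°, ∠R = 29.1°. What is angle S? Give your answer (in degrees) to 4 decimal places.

∠S ≈ 120.0000°

The third angle is ∠S = 180° − ∠T − ∠R = 120.00°.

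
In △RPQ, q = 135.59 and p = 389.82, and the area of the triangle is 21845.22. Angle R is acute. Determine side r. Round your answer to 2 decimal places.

332.94

From area = ½·p·q·sin R, we get sin R = 2·area/(p·q) ≈ 0.82660.
Taking the acute solution, ∠R ≈ 55.75°.
Law of cosines then gives r ≈ 332.94.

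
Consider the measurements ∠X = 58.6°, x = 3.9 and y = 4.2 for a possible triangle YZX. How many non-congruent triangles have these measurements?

y·sin X = 4.2·sin(58.6°) ≈ 3.585.
Since y sin X < x < y (3.585 < 3.9 < 4.2), two triangles exist.

2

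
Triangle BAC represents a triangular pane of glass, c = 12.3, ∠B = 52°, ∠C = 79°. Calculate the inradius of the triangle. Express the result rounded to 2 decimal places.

The third angle is ∠A = 180° − ∠C − ∠B = 49.00°.
Law of sines: b = c·sin B/sin C ≈ 9.8739.
Law of sines: a = c·sin A/sin C ≈ 9.4567.
Area = ½·c·b·sin A ≈ 45.83.
Semiperimeter s = (9.8739+9.4567+12.3)/2 = 15.815.
Inradius = area/s = 45.83/15.815 ≈ 2.8978.

r ≈ 2.90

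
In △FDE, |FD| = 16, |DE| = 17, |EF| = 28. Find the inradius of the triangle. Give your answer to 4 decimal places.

Semiperimeter s = (17 + 28 + 16)/2 = 30.5.
Heron's formula: area = √(30.5·13.5·2.5·14.5) ≈ 122.17.
Inradius = area/s = 122.17/30.5 ≈ 4.0056.

4.0056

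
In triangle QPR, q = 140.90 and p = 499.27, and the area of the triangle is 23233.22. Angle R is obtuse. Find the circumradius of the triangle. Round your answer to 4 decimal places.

463.3953

From area = ½·q·p·sin R, we get sin R = 2·area/(q·p) ≈ 0.66053.
Taking the obtuse solution, ∠R ≈ 138.66°.
Law of cosines then gives r ≈ 612.17.
Circumradius = r/(2 sin R) ≈ 463.4.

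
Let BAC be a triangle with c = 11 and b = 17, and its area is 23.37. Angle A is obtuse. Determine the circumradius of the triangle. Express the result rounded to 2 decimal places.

R ≈ 55.59

From area = ½·c·b·sin A, we get sin A = 2·area/(c·b) ≈ 0.24995.
Taking the obtuse solution, ∠A ≈ 165.53°.
Law of cosines then gives a ≈ 27.787.
Circumradius = a/(2 sin A) ≈ 55.586.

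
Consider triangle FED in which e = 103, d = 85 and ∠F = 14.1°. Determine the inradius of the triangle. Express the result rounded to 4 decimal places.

By the law of cosines, f² = e² + d² − 2·e·d·cos F = 851.54, so f ≈ 29.181.
Area = ½·e·d·sin F ≈ 1066.4.
Semiperimeter s = (29.181+103+85)/2 = 108.59.
Inradius = area/s = 1066.4/108.59 ≈ 9.8206.

r ≈ 9.8206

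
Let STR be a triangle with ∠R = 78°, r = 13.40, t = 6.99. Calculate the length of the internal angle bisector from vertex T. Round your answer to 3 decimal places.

12.716

Law of sines: sin T = t·sin R/r ≈ 0.51024.
Since r ≥ t, only the acute value applies: ∠T ≈ 30.68°.
Then ∠S = 180° − ∠R − ∠T ≈ 71.32°.
Law of sines gives s = r·sin S/sin R ≈ 12.978.
The bisector from T has length 2·r·s·cos(∠T/2)/(r+s) ≈ 12.716.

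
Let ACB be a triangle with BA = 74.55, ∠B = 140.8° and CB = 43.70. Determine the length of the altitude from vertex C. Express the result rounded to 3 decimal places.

By the law of cosines, AC² = CB² + BA² − 2·CB·BA·cos B = 12517, so AC ≈ 111.88.
Area = ½·CB·BA·sin B ≈ 1029.5.
The altitude from C has length 2·area/BA ≈ 27.62.

h_C ≈ 27.620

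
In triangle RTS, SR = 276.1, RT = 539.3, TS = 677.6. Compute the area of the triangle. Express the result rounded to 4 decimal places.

Semiperimeter s = (677.6 + 276.1 + 539.3)/2 = 746.5.
Heron's formula: area = √(746.5·68.9·470.4·207.2) ≈ 70803.

area ≈ 70803.2265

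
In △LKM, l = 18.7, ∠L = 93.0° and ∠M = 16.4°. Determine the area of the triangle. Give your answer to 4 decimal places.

The third angle is ∠K = 180° − ∠M − ∠L = 70.60°.
Law of sines: k = l·sin K/sin L ≈ 17.662.
Law of sines: m = l·sin M/sin L ≈ 5.287.
Area = ½·l·k·sin M ≈ 46.627.

46.6270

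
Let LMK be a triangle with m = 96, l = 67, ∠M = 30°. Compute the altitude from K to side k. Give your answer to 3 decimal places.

h_K ≈ 33.500

Law of sines: sin L = l·sin M/m ≈ 0.34896.
Since m ≥ l, only the acute value applies: ∠L ≈ 20.42°.
Then ∠K = 180° − ∠M − ∠L ≈ 129.58°.
Law of sines gives k = m·sin K/sin M ≈ 147.99.
Area = ½·m·l·sin K ≈ 2478.8.
The altitude from K has length 2·area/k ≈ 33.5.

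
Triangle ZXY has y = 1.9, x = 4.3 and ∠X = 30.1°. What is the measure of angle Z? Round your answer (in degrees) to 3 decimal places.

Law of sines: sin Y = y·sin X/x ≈ 0.22160.
Since x ≥ y, only the acute value applies: ∠Y ≈ 12.80°.
Then ∠Z = 180° − ∠X − ∠Y ≈ 137.10°.

∠Z ≈ 137.097°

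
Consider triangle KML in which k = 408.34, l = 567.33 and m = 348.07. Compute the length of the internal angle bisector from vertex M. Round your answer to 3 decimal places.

t_M ≈ 449.644

By the law of cosines, cos M = (l² + k² − m²) / (2·l·k) ≈ 0.79307, so ∠M ≈ 37.53°.
The bisector from M has length 2·l·k·cos(∠M/2)/(l+k) ≈ 449.64.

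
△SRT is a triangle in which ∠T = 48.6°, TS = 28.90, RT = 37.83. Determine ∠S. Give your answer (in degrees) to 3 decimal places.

82.209

By the law of cosines, SR² = RT² + TS² − 2·RT·TS·cos T = 820.31, so SR ≈ 28.641.
Law of cosines again: cos S = (TS² + SR² − RT²)/(2·TS·SR) ≈ 0.13556, so ∠S ≈ 82.21°.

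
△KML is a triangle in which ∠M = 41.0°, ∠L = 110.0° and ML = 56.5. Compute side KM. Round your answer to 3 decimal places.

The third angle is ∠K = 180° − ∠M − ∠L = 29.00°.
Law of sines: KM = ML·sin L/sin K ≈ 109.51.

109.512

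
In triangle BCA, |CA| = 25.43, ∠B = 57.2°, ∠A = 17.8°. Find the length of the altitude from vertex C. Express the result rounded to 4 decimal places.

h_C ≈ 7.7738

The third angle is ∠C = 180° − ∠A − ∠B = 105.00°.
Law of sines: |AB| = |CA|·sin C/sin B ≈ 29.223.
Law of sines: |BC| = |CA|·sin A/sin B ≈ 9.2483.
Area = ½·|CA|·|AB|·sin A ≈ 113.59.
The altitude from C has length 2·area/|AB| ≈ 7.7738.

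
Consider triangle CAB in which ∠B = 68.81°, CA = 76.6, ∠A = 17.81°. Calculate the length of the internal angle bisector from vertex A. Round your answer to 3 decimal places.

78.259

The third angle is ∠C = 180° − ∠A − ∠B = 93.38°.
Law of sines: AB = CA·sin C/sin B ≈ 82.012.
Law of sines: BC = CA·sin A/sin B ≈ 25.128.
The bisector from A has length 2·CA·AB·cos(∠A/2)/(CA+AB) ≈ 78.259.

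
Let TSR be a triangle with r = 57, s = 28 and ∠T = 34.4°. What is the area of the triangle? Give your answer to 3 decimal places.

area ≈ 450.844

Area = ½·s·r·sin T ≈ 450.84.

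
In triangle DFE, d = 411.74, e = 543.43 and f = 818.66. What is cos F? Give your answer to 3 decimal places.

By the law of cosines, cos F = (e² + d² − f²) / (2·e·d) ≈ -0.45890, so ∠F ≈ 117.32°.

cos F ≈ -0.459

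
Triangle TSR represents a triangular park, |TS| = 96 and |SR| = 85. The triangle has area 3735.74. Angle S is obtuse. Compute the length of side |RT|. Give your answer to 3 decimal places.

From area = ½·|TS|·|SR|·sin S, we get sin S = 2·area/(|TS|·|SR|) ≈ 0.91562.
Taking the obtuse solution, ∠S ≈ 113.71°.
Law of cosines then gives |RT| ≈ 151.67.

151.665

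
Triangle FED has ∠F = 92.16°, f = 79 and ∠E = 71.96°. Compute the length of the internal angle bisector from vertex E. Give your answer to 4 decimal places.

The third angle is ∠D = 180° − ∠F − ∠E = 15.88°.
Law of sines: e = f·sin E/sin F ≈ 75.17.
Law of sines: d = f·sin D/sin F ≈ 21.632.
The bisector from E has length 2·d·f·cos(∠E/2)/(d+f) ≈ 27.484.

t_E ≈ 27.4840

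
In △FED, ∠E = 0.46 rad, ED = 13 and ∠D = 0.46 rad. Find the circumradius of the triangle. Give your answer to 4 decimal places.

The third angle is ∠F = π − ∠E − ∠D = 2.222 rad.
Law of sines: DF = ED·sin E/sin F ≈ 7.254.
Law of sines: FE = ED·sin D/sin F ≈ 7.254.
Circumradius = ED/(2 sin F) ≈ 8.1699.

R ≈ 8.1699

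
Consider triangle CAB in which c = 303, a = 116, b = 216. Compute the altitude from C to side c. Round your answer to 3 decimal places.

h_C ≈ 64.049

Semiperimeter s = (303 + 116 + 216)/2 = 317.5.
Heron's formula: area = √(317.5·14.5·201.5·101.5) ≈ 9703.5.
The altitude from C has length 2·area/c ≈ 64.049.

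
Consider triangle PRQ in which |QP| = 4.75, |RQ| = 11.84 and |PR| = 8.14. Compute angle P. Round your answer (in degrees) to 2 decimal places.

131.62

By the law of cosines, cos P = (|QP|² + |PR|² − |RQ|²) / (2·|QP|·|PR|) ≈ -0.66421, so ∠P ≈ 131.62°.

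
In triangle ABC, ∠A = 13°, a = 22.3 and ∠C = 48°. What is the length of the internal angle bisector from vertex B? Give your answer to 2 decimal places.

17.38

The third angle is ∠B = 180° − ∠C − ∠A = 119.00°.
Law of sines: b = a·sin B/sin A ≈ 86.703.
Law of sines: c = a·sin C/sin A ≈ 73.67.
The bisector from B has length 2·c·a·cos(∠B/2)/(c+a) ≈ 17.376.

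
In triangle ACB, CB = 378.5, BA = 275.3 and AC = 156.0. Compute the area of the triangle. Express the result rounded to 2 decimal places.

Semiperimeter s = (378.5 + 275.3 + 156)/2 = 404.9.
Heron's formula: area = √(404.9·26.4·129.6·248.9) ≈ 18569.

18569.10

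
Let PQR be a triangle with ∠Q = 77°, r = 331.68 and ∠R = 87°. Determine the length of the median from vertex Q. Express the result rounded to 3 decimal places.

181.696

The third angle is ∠P = 180° − ∠Q − ∠R = 16.00°.
Law of sines: p = r·sin P/sin R ≈ 91.549.
Law of sines: q = r·sin Q/sin R ≈ 323.62.
Median from Q: ½√(2·r² + 2·p² − q²) ≈ 181.7.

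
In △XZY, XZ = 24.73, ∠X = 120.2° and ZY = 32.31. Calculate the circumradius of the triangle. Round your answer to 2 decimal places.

Law of sines: sin Y = XZ·sin X/ZY ≈ 0.66151.
Since ZY ≥ XZ, only the acute value applies: ∠Y ≈ 41.42°.
Then ∠Z = 180° − ∠X − ∠Y ≈ 18.38°.
Law of sines gives YX = ZY·sin Z/sin X ≈ 11.791.
Circumradius = ZY/(2 sin X) ≈ 18.692.

R ≈ 18.69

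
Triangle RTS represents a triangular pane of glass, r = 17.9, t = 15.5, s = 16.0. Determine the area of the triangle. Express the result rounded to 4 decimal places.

Semiperimeter p = (17.9 + 15.5 + 16)/2 = 24.7.
Heron's formula: area = √(24.7·6.8·9.2·8.7) ≈ 115.95.

115.9462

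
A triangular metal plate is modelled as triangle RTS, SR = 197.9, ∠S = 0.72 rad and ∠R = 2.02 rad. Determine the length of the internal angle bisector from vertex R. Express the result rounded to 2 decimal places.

132.16

The third angle is ∠T = π − ∠S − ∠R = 0.402 rad.
Law of sines: TS = SR·sin R/sin T ≈ 456.06.
Law of sines: RT = SR·sin S/sin T ≈ 333.84.
The bisector from R has length 2·SR·RT·cos(∠R/2)/(SR+RT) ≈ 132.16.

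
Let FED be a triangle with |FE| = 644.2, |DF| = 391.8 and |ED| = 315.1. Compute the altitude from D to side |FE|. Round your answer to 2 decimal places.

h_D ≈ 144.49

Semiperimeter s = (315.1 + 391.8 + 644.2)/2 = 675.55.
Heron's formula: area = √(675.55·360.45·283.75·31.35) ≈ 46541.
The altitude from D has length 2·area/|FE| ≈ 144.49.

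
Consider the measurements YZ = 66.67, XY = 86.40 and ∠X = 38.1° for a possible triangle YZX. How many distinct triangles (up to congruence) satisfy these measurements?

XY·sin X = 86.40·sin(38.1°) ≈ 53.31.
Since XY sin X < YZ < XY (53.31 < 66.67 < 86.40), two triangles exist.

2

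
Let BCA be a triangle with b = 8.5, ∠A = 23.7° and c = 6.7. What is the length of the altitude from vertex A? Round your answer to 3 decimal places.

By the law of cosines, a² = b² + c² − 2·b·c·cos A = 12.846, so a ≈ 3.5841.
Area = ½·b·c·sin A ≈ 11.445.
The altitude from A has length 2·area/a ≈ 6.3867.

h_A ≈ 6.387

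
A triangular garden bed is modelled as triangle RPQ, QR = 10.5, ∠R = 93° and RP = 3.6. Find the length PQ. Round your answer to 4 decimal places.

By the law of cosines, PQ² = QR² + RP² − 2·QR·RP·cos R = 127.17, so PQ ≈ 11.277.

11.2768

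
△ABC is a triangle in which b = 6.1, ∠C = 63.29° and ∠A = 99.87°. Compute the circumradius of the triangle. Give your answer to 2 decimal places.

10.53

The third angle is ∠B = 180° − ∠C − ∠A = 16.84°.
Law of sines: a = b·sin A/sin B ≈ 20.745.
Law of sines: c = b·sin C/sin B ≈ 18.809.
Circumradius = b/(2 sin B) ≈ 10.528.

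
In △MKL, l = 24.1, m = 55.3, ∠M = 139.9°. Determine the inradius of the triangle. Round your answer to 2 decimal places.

4.72

Law of sines: sin L = l·sin M/m ≈ 0.28071.
Since m ≥ l, only the acute value applies: ∠L ≈ 16.30°.
Then ∠K = 180° − ∠M − ∠L ≈ 23.80°.
Law of sines gives k = m·sin K/sin M ≈ 34.642.
Area = ½·m·l·sin K ≈ 268.88.
Semiperimeter s = (55.3+34.642+24.1)/2 = 57.021.
Inradius = area/s = 268.88/57.021 ≈ 4.7155.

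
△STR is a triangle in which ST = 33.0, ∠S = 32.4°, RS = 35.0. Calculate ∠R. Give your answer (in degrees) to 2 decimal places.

By the law of cosines, TR² = RS² + ST² − 2·RS·ST·cos S = 363.6, so TR ≈ 19.068.
Law of cosines again: cos R = (TR² + RS² − ST²)/(2·TR·RS) ≈ 0.37429, so ∠R ≈ 68.02°.

∠R ≈ 68.02°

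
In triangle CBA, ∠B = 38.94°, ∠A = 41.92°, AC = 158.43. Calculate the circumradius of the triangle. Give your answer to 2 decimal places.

The third angle is ∠C = 180° − ∠B − ∠A = 99.14°.
Law of sines: BA = AC·sin C/sin B ≈ 248.87.
Law of sines: CB = AC·sin A/sin B ≈ 168.41.
Circumradius = AC/(2 sin B) ≈ 126.04.

R ≈ 126.04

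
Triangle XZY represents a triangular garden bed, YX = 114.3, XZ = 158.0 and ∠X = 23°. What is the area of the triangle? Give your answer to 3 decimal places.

Area = ½·YX·XZ·sin X ≈ 3528.2.

area ≈ 3528.185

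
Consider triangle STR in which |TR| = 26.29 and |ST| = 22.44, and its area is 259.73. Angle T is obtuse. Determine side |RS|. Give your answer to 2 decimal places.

From area = ½·|ST|·|TR|·sin T, we get sin T = 2·area/(|ST|·|TR|) ≈ 0.88052.
Taking the obtuse solution, ∠T ≈ 118.29°.
Law of cosines then gives |RS| ≈ 41.881.

41.88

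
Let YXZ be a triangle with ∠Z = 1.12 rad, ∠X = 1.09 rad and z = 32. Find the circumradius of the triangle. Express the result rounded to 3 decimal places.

The third angle is ∠Y = π − ∠X − ∠Z = 0.932 rad.
Law of sines: y = z·sin Y/sin Z ≈ 28.533.
Law of sines: x = z·sin X/sin Z ≈ 31.521.
Circumradius = z/(2 sin Z) ≈ 17.776.

R ≈ 17.776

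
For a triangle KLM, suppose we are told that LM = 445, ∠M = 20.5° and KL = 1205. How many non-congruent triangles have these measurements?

1

LM·sin M = 445·sin(20.5°) ≈ 155.8.
Since KL ≥ LM, exactly one triangle exists.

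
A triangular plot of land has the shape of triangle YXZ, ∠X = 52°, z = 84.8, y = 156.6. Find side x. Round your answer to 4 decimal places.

By the law of cosines, x² = z² + y² − 2·z·y·cos X = 15363, so x ≈ 123.95.

123.9477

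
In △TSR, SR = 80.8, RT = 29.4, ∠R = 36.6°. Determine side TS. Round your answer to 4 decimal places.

By the law of cosines, TS² = SR² + RT² − 2·SR·RT·cos R = 3578.8, so TS ≈ 59.823.

59.8229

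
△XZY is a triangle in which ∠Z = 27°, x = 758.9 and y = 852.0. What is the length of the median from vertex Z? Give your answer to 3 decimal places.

783.271

By the law of cosines, z² = y² + x² − 2·y·x·cos Z = 1.4961e+05, so z ≈ 386.8.
Median from Z: ½√(2·y² + 2·x² − z²) ≈ 783.27.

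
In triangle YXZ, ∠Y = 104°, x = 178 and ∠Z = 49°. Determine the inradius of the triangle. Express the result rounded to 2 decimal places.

r ≈ 59.82

The third angle is ∠X = 180° − ∠Z − ∠Y = 27.00°.
Law of sines: y = x·sin Y/sin X ≈ 380.43.
Law of sines: z = x·sin Z/sin X ≈ 295.91.
Area = ½·x·y·sin Z ≈ 25553.
Semiperimeter s = (380.43+178+295.91)/2 = 427.17.
Inradius = area/s = 25553/427.17 ≈ 59.82.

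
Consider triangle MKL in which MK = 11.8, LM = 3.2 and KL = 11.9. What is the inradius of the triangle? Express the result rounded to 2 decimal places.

Semiperimeter s = (11.9 + 3.2 + 11.8)/2 = 13.45.
Heron's formula: area = √(13.45·1.55·10.25·1.65) ≈ 18.777.
Inradius = area/s = 18.777/13.45 ≈ 1.3961.

r ≈ 1.40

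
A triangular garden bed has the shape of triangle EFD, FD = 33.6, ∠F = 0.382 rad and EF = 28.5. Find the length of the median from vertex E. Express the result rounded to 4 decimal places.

14.3497

By the law of cosines, DE² = EF² + FD² − 2·EF·FD·cos F = 164.06, so DE ≈ 12.808.
Median from E: ½√(2·DE² + 2·EF² − FD²) ≈ 14.35.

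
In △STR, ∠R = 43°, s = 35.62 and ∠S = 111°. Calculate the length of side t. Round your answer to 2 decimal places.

The third angle is ∠T = 180° − ∠R − ∠S = 26.00°.
Law of sines: t = s·sin T/sin S ≈ 16.726.

16.73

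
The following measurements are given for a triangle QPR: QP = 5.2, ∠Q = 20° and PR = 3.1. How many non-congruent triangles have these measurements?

QP·sin Q = 5.2·sin(20°) ≈ 1.779.
Since QP sin Q < PR < QP (1.779 < 3.1 < 5.2), two triangles exist.

2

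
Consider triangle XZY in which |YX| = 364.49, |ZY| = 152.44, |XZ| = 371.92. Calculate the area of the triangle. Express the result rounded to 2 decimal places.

area ≈ 27424.07

Semiperimeter s = (152.44 + 364.49 + 371.92)/2 = 444.43.
Heron's formula: area = √(444.43·291.99·79.935·72.505) ≈ 27424.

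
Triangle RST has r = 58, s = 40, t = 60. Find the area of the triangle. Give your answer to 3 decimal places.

area ≈ 1108.747

Semiperimeter p = (58 + 40 + 60)/2 = 79.
Heron's formula: area = √(79·21·39·19) ≈ 1108.7.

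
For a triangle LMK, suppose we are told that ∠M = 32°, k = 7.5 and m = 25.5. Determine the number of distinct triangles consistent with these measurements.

1

k·sin M = 7.5·sin(32°) ≈ 3.974.
Since m ≥ k, exactly one triangle exists.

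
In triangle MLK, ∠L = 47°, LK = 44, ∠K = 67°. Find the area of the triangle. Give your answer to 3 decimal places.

The third angle is ∠M = 180° − ∠L − ∠K = 66.00°.
Law of sines: KM = LK·sin L/sin M ≈ 35.225.
Law of sines: ML = LK·sin K/sin M ≈ 44.335.
Area = ½·LK·KM·sin K ≈ 713.34.

area ≈ 713.344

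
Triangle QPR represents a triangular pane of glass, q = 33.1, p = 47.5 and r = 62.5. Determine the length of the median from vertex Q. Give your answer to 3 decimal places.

m_Q ≈ 52.984

Median from Q: ½√(2·p² + 2·r² − q²) ≈ 52.984.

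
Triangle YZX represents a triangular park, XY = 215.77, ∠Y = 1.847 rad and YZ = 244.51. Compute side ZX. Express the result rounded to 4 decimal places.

367.5820

By the law of cosines, ZX² = XY² + YZ² − 2·XY·YZ·cos Y = 1.3512e+05, so ZX ≈ 367.58.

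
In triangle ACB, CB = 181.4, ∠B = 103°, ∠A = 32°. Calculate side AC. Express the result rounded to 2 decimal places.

The third angle is ∠C = 180° − ∠B − ∠A = 45.00°.
Law of sines: AC = CB·sin B/sin A ≈ 333.54.

333.54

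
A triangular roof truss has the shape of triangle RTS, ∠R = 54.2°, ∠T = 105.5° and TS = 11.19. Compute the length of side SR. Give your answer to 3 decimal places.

The third angle is ∠S = 180° − ∠R − ∠T = 20.30°.
Law of sines: SR = TS·sin T/sin R ≈ 13.295.

13.295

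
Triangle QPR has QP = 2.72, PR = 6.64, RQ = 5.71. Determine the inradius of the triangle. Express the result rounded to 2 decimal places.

Semiperimeter s = (6.64 + 5.71 + 2.72)/2 = 7.535.
Heron's formula: area = √(7.535·0.895·1.825·4.815) ≈ 7.6981.
Inradius = area/s = 7.6981/7.535 ≈ 1.0216.

r ≈ 1.02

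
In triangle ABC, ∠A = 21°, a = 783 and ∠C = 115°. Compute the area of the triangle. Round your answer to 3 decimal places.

538531.798

The third angle is ∠B = 180° − ∠C − ∠A = 44.00°.
Law of sines: b = a·sin B/sin A ≈ 1517.8.
Law of sines: c = a·sin C/sin A ≈ 1980.2.
Area = ½·a·b·sin C ≈ 5.3853e+05.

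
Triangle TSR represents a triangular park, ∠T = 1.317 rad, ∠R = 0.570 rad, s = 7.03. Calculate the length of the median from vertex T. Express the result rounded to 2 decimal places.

4.46

The third angle is ∠S = π − ∠R − ∠T = 1.255 rad.
Law of sines: t = s·sin T/sin S ≈ 7.1598.
Law of sines: r = s·sin R/sin S ≈ 3.9915.
Median from T: ½√(2·s² + 2·r² − t²) ≈ 4.4566.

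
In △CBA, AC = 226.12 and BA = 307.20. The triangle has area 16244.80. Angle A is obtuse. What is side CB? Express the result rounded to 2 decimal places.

From area = ½·BA·AC·sin A, we get sin A = 2·area/(BA·AC) ≈ 0.46772.
Taking the obtuse solution, ∠A ≈ 152.11°.
Law of cosines then gives CB ≈ 517.97.

517.97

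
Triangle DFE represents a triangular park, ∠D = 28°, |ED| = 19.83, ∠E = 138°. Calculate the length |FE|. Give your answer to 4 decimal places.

38.4819

The third angle is ∠F = 180° − ∠E − ∠D = 14.00°.
Law of sines: |FE| = |ED|·sin D/sin F ≈ 38.482.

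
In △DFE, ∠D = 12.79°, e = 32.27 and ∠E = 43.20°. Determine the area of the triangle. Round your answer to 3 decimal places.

139.580

The third angle is ∠F = 180° − ∠E − ∠D = 124.01°.
Law of sines: d = e·sin D/sin E ≈ 10.436.
Law of sines: f = e·sin F/sin E ≈ 39.077.
Area = ½·e·d·sin F ≈ 139.58.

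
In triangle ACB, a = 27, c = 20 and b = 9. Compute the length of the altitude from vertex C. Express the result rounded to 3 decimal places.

h_C ≈ 6.524

Semiperimeter s = (27 + 20 + 9)/2 = 28.
Heron's formula: area = √(28·1·8·19) ≈ 65.238.
The altitude from C has length 2·area/c ≈ 6.5238.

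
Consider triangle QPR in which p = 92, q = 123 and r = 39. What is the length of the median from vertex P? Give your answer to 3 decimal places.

m_P ≈ 78.797

Median from P: ½√(2·r² + 2·q² − p²) ≈ 78.797.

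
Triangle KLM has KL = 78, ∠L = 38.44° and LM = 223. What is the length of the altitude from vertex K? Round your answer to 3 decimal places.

48.492

By the law of cosines, MK² = KL² + LM² − 2·KL·LM·cos L = 28565, so MK ≈ 169.01.
Area = ½·KL·LM·sin L ≈ 5406.9.
The altitude from K has length 2·area/LM ≈ 48.492.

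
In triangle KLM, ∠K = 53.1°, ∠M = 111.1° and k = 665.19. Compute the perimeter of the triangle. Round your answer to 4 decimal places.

1667.7220

The third angle is ∠L = 180° − ∠M − ∠K = 15.80°.
Law of sines: l = k·sin L/sin K ≈ 226.49.
Law of sines: m = k·sin M/sin K ≈ 776.05.
Semiperimeter s = (665.19+226.49+776.05)/2 = 833.86.
Perimeter = 665.19 + 226.49 + 776.05 = 1667.7.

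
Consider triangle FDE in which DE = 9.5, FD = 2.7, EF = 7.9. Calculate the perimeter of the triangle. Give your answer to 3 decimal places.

20.100

Perimeter = 9.5 + 7.9 + 2.7 = 20.1.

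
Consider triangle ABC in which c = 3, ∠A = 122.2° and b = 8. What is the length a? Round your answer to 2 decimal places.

By the law of cosines, a² = b² + c² − 2·b·c·cos A = 98.578, so a ≈ 9.9286.

9.93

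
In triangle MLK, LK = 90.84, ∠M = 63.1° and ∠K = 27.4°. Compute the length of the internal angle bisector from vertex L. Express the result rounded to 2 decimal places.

The third angle is ∠L = 180° − ∠K − ∠M = 89.50°.
Law of sines: KM = LK·sin L/sin M ≈ 101.86.
Law of sines: ML = LK·sin K/sin M ≈ 46.877.
The bisector from L has length 2·ML·LK·cos(∠L/2)/(ML+LK) ≈ 43.919.

t_L ≈ 43.92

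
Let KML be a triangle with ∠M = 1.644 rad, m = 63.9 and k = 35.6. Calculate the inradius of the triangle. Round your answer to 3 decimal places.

Law of sines: sin K = k·sin M/m ≈ 0.55563.
Since m ≥ k, only the acute value applies: ∠K ≈ 0.589 rad.
Then ∠L = π − ∠M − ∠K ≈ 0.908 rad.
Law of sines gives l = m·sin L/sin M ≈ 50.525.
Area = ½·m·k·sin L ≈ 896.93.
Semiperimeter s = (35.6+63.9+50.525)/2 = 75.012.
Inradius = area/s = 896.93/75.012 ≈ 11.957.

11.957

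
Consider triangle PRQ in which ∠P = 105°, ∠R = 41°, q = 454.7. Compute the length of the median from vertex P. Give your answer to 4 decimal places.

302.3969

The third angle is ∠Q = 180° − ∠P − ∠R = 34.00°.
Law of sines: p = q·sin P/sin Q ≈ 785.43.
Law of sines: r = q·sin R/sin Q ≈ 533.47.
Median from P: ½√(2·r² + 2·q² − p²) ≈ 302.4.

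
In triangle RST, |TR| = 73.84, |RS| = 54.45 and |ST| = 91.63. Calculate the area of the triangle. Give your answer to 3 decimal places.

2010.287

Semiperimeter s = (91.63 + 73.84 + 54.45)/2 = 109.96.
Heron's formula: area = √(109.96·18.33·36.12·55.51) ≈ 2010.3.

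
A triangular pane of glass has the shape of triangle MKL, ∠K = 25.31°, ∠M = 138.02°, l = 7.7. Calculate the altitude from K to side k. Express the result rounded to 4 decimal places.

The third angle is ∠L = 180° − ∠M − ∠K = 16.67°.
Law of sines: m = l·sin M/sin L ≈ 17.954.
Law of sines: k = l·sin K/sin L ≈ 11.476.
Area = ½·l·m·sin K ≈ 29.551.
The altitude from K has length 2·area/k ≈ 5.1503.

h_K ≈ 5.1503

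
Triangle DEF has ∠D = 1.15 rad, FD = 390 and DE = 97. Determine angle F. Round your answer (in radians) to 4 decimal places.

∠F ≈ 0.2475 rad

By the law of cosines, EF² = FD² + DE² − 2·FD·DE·cos D = 1.306e+05, so EF ≈ 361.39.
Law of cosines again: cos F = (EF² + FD² − DE²)/(2·EF·FD) ≈ 0.96952, so ∠F ≈ 0.248 rad.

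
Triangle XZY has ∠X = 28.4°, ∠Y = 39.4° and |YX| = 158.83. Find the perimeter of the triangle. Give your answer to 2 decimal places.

The third angle is ∠Z = 180° − ∠Y − ∠X = 112.20°.
Law of sines: |ZY| = |YX|·sin X/sin Z ≈ 81.592.
Law of sines: |XZ| = |YX|·sin Y/sin Z ≈ 108.89.
Semiperimeter s = (81.592+158.83+108.89)/2 = 174.65.
Perimeter = 81.592 + 158.83 + 108.89 = 349.31.

perimeter ≈ 349.31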